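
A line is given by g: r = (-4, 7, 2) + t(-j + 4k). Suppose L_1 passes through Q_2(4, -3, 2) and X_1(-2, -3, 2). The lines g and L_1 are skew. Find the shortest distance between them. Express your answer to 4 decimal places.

A direction vector for L_1 is X_1 − Q_2 = (-6, 0, 0).
Common perpendicular direction n = (0, -1, 4) × (-6, 0, 0) = (0, -24, -6).
With w = (4, -3, 2) − (-4, 7, 2) = (8, -10, 0), w · n = 240.
Distance = |w · n| / |n| = |240| / √612 ≈ 9.7014.

9.7014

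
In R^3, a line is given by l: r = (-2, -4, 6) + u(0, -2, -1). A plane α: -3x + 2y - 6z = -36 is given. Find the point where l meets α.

(-2, -6, 5)

Substitute r = (-2, -4, 6) + t(0, -2, -1) into the plane: -38 + 2t = -36, so t = 1.
Intersection: (-2, -4, 6) + 1·(0, -2, -1) = (-2, -6, 5).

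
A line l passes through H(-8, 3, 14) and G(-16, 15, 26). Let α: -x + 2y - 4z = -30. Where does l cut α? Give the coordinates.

(-2, -6, 5)

A direction vector for l is G − H = (-8, 12, 12).
Substitute r = (-8, 3, 14) + t(-8, 12, 12) into the plane: -42 + (-16)t = -30, so t = -3/4.
Intersection: (-8, 3, 14) + (-3/4)·(-8, 12, 12) = (-2, -6, 5).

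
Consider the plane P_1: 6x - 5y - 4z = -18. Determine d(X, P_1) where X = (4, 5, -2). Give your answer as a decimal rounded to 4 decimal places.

n·X − d = (6)·(4) + (-5)·(5) + (-4)·(-2) − (-18) = 25; |n| = √77.
Distance = |25| / √77 = 25/√77 ≈ 2.8490.

2.8490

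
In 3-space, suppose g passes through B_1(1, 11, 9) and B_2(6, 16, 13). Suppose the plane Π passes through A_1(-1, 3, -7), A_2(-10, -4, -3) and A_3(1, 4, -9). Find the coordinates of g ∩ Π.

(-4, 6, 5)

A direction vector for g is B_2 − B_1 = (5, 5, 4).
A_1A_2 = (-9, -7, 4), A_1A_3 = (2, 1, -2); a normal to Π is A_1A_2 × A_1A_3 = (10, -10, 5).
Using A_1: Π has equation 10x - 10y + 5z = -75.
Substitute r = (1, 11, 9) + t(5, 5, 4) into the plane: -55 + 20t = -75, so t = -1.
Intersection: (1, 11, 9) + (-1)·(5, 5, 4) = (-4, 6, 5).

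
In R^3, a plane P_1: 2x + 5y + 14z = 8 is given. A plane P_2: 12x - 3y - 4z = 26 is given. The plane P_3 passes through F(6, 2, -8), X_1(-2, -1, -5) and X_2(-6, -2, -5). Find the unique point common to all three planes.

(2, -2, 1)

FX_1 = (-8, -3, 3), FX_2 = (-12, -4, 3); a normal to P_3 is FX_1 × FX_2 = (3, -12, -4).
Using F: P_3 has equation 3x - 12y - 4z = 26.
Solving the 3×3 linear system 2x + 5y + 14z = 8, 12x - 3y - 4z = 26, 3x - 12y - 4z = 26 (e.g. by elimination or Cramer's rule, determinant = -1782) gives (2, -2, 1).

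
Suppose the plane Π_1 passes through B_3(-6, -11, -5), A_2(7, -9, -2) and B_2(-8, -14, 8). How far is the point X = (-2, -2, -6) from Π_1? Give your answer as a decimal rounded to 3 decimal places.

B_3A_2 = (13, 2, 3), B_3B_2 = (-2, -3, 13); a normal to Π_1 is B_3A_2 × B_3B_2 = (35, -175, -35).
Using B_3: Π_1 has equation 35x - 175y - 35z = 1890.
n·X − d = (35)·(-2) + (-175)·(-2) + (-35)·(-6) − 1890 = -1400; |n| = √33075.
Distance = |-1400| / √33075 = 1400/√33075 ≈ 7.698.

7.698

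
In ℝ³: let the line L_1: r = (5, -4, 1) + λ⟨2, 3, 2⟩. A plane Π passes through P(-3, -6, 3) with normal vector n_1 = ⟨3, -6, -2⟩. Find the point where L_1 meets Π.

Π: n_1·r = n_1·P gives 3x - 6y - 2z = 21.
Substitute r = (5, -4, 1) + t(2, 3, 2) into the plane: 37 + (-16)t = 21, so t = 1.
Intersection: (5, -4, 1) + 1·(2, 3, 2) = (7, -1, 3).

(7, -1, 3)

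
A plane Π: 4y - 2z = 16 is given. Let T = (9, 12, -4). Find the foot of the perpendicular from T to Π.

Foot = T − λn with λ = (n·T − d)/|n|² = (56 − 16)/20 = 2.
Foot = (9, 12, -4) − 2·(0, 4, -2) = (9, 4, 0).

(9, 4, 0)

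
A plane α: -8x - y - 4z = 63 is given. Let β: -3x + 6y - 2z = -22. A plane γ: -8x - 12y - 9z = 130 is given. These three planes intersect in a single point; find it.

(-8, -7, 2)

Solving the 3×3 linear system -8x - y - 4z = 63, -3x + 6y - 2z = -22, -8x - 12y - 9z = 130 (e.g. by elimination or Cramer's rule, determinant = 299) gives (-8, -7, 2).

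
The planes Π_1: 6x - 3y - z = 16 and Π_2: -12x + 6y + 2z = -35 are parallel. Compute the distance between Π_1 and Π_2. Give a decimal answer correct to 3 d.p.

Rescale Π_2 by 1/(-2): 6x - 3y - z = 35/2. Then distance = |16 − (35/2)| / √46 ≈ 0.221.

0.221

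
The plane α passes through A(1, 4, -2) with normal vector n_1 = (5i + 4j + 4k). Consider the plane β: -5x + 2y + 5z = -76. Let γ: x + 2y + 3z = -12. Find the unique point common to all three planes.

(9, -3, -5)

α: n_1·r = n_1·A gives 5x + 4y + 4z = 13.
Solving the 3×3 linear system 5x + 4y + 4z = 13, -5x + 2y + 5z = -76, x + 2y + 3z = -12 (e.g. by elimination or Cramer's rule, determinant = 12) gives (9, -3, -5).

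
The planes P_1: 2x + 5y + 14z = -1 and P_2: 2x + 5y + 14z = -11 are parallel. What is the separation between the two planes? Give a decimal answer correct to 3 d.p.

0.667

Same normal n = (2, 5, 14) with |n| = √225; distance = |-1 − (-11)| / |n| = 10/√225 ≈ 0.667.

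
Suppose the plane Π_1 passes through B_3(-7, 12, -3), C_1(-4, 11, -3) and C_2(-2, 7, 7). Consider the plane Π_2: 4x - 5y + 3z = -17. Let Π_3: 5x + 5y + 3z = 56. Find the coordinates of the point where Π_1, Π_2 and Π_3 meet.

(3, 7, 2)

B_3C_1 = (3, -1, 0), B_3C_2 = (5, -5, 10); a normal to Π_1 is B_3C_1 × B_3C_2 = (-10, -30, -10).
Using B_3: Π_1 has equation -10x - 30y - 10z = -260.
Solving the 3×3 linear system -10x - 30y - 10z = -260, 4x - 5y + 3z = -17, 5x + 5y + 3z = 56 (e.g. by elimination or Cramer's rule, determinant = -240) gives (3, 7, 2).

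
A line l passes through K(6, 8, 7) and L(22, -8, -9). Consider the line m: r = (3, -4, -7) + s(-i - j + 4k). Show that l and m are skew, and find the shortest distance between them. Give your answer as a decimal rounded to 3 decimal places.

12.815

A direction vector for l is L − K = (16, -16, -16).
Common perpendicular direction n = (16, -16, -16) × (-1, -1, 4) = (-80, -48, -32).
With w = (3, -4, -7) − (6, 8, 7) = (-3, -12, -14), w · n = 1264.
Since n ≠ 0 the lines are not parallel, and w · n = 1264 ≠ 0 so they do not intersect; hence they are skew.
Distance = |w · n| / |n| = |1264| / √9728 ≈ 12.815.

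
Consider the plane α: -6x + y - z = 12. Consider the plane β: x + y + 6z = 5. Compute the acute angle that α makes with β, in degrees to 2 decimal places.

cos θ = |n₁·n₂| / (|n₁||n₂|) = |-11| / (√38 · √38).
θ = arccos(0.28947) ≈ 73.17°.

73.17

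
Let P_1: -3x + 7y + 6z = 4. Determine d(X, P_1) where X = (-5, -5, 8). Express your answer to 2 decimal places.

2.48

n·X − d = (-3)·(-5) + (7)·(-5) + (6)·(8) − 4 = 24; |n| = √94.
Distance = |24| / √94 = 24/√94 ≈ 2.48.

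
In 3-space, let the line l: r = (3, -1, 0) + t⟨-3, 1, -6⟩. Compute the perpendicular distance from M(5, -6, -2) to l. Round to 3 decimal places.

Taking (3, -1, 0) on l with direction v = (-3, 1, -6): w = M − (3, -1, 0) = (2, -5, -2), and w × v = (32, 18, -13).
Distance = |w × v| / |v| = √1517 / √46 ≈ 5.743.

5.743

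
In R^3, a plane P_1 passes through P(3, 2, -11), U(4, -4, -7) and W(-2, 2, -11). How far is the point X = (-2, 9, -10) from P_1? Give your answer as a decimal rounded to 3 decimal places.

PU = (1, -6, 4), PW = (-5, 0, 0); a normal to P_1 is PU × PW = (0, -20, -30).
Using P: P_1 has equation -20y - 30z = 290.
n·X − d = (0)·(-2) + (-20)·(9) + (-30)·(-10) − 290 = -170; |n| = √1300.
Distance = |-170| / √1300 = 170/√1300 ≈ 4.715.

4.715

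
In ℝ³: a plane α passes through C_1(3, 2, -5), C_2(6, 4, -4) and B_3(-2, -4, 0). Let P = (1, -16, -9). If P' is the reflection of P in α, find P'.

C_1C_2 = (3, 2, 1), C_1B_3 = (-5, -6, 5); a normal to α is C_1C_2 × C_1B_3 = (16, -20, -8).
Using C_1: α has equation 16x - 20y - 8z = 48.
λ = (n·P − d)/|n|² = (408 − 48)/720 = 1/2.
Reflection = P − 2λn = (1, -16, -9) − 1·(16, -20, -8) = (-15, 4, -1).

(-15, 4, -1)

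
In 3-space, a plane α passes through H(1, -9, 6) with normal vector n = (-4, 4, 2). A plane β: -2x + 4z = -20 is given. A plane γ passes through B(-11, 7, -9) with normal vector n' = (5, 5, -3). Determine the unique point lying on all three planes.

(2, -3, -4)

α: n·r = n·H gives -4x + 4y + 2z = -28.
γ: n'·r = n'·B gives 5x + 5y - 3z = 7.
Solving the 3×3 linear system -4x + 4y + 2z = -28, -2x + 4z = -20, 5x + 5y - 3z = 7 (e.g. by elimination or Cramer's rule, determinant = 116) gives (2, -3, -4).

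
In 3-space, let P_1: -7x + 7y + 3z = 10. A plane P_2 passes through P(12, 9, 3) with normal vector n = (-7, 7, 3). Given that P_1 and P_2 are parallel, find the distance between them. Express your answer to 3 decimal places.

P_2: n·r = n·P gives -7x + 7y + 3z = -12.
Same normal n = (-7, 7, 3) with |n| = √107; distance = |10 − (-12)| / |n| = 22/√107 ≈ 2.127.

2.127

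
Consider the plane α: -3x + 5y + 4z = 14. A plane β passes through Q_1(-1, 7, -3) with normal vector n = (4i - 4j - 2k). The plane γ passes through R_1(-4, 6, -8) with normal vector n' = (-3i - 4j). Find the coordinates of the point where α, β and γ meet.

(-4, 6, -7)

β: n·r = n·Q_1 gives 4x - 4y - 2z = -26.
γ: n'·r = n'·R_1 gives -3x - 4y = -12.
Solving the 3×3 linear system -3x + 5y + 4z = 14, 4x - 4y - 2z = -26, -3x - 4y = -12 (e.g. by elimination or Cramer's rule, determinant = -58) gives (-4, 6, -7).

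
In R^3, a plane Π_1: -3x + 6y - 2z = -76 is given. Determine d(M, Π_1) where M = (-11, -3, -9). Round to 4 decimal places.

n·M − d = (-3)·(-11) + (6)·(-3) + (-2)·(-9) − (-76) = 109; |n| = √49.
Distance = |109| / √49 = 109/√49 ≈ 15.5714.

15.5714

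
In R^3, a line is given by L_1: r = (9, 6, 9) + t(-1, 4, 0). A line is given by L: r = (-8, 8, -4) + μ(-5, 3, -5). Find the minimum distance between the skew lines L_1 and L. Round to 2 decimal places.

Common perpendicular direction n = (-1, 4, 0) × (-5, 3, -5) = (-20, -5, 17).
With w = (-8, 8, -4) − (9, 6, 9) = (-17, 2, -13), w · n = 109.
Distance = |w · n| / |n| = |109| / √714 ≈ 4.08.

4.08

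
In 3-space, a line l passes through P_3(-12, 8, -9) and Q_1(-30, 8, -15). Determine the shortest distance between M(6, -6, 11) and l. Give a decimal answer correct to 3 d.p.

A direction vector for l is Q_1 − P_3 = (-18, 0, -6).
Taking (-12, 8, -9) on l with direction v = (-18, 0, -6): w = M − (-12, 8, -9) = (18, -14, 20), and w × v = (84, -252, -252).
Distance = |w × v| / |v| = √134064 / √360 ≈ 19.298.

19.298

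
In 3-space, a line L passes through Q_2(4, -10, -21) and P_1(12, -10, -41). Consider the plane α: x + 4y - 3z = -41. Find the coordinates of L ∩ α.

A direction vector for L is P_1 − Q_2 = (8, 0, -20).
Substitute r = (4, -10, -21) + t(8, 0, -20) into the plane: 27 + 68t = -41, so t = -1.
Intersection: (4, -10, -21) + (-1)·(8, 0, -20) = (-4, -10, -1).

(-4, -10, -1)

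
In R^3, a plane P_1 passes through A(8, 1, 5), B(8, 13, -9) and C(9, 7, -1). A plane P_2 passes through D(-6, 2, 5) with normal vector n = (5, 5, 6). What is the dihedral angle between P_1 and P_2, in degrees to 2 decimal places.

AB = (0, 12, -14), AC = (1, 6, -6); a normal to P_1 is AB × AC = (12, -14, -12).
Using A: P_1 has equation 12x - 14y - 12z = 22.
P_2: n·r = n·D gives 5x + 5y + 6z = 10.
cos θ = |n₁·n₂| / (|n₁||n₂|) = |-82| / (√484 · √86).
θ = arccos(0.40192) ≈ 66.30°.

66.30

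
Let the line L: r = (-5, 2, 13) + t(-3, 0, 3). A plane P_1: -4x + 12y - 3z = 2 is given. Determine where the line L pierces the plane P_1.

Substitute r = (-5, 2, 13) + t(-3, 0, 3) into the plane: 5 + 3t = 2, so t = -1.
Intersection: (-5, 2, 13) + (-1)·(-3, 0, 3) = (-2, 2, 10).

(-2, 2, 10)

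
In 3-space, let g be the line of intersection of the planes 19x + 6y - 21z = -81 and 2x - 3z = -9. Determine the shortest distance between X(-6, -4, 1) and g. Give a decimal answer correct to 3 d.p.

Direction of g: (19, 6, -21) × (2, 0, -3) = (-18, 15, -12).
A point on g: solving the two plane equations with x = 0 gives (0, -3, 3).
Taking (0, -3, 3) on g with direction v = (-18, 15, -12): w = X − (0, -3, 3) = (-6, -1, -2), and w × v = (42, -36, -108).
Distance = |w × v| / |v| = √14724 / √693 ≈ 4.609.

4.609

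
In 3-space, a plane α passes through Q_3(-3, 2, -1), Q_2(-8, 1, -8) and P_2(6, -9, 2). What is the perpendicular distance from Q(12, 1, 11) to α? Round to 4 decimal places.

3.3941

Q_3Q_2 = (-5, -1, -7), Q_3P_2 = (9, -11, 3); a normal to α is Q_3Q_2 × Q_3P_2 = (-80, -48, 64).
Using Q_3: α has equation -80x - 48y + 64z = 80.
n·Q − d = (-80)·(12) + (-48)·(1) + (64)·(11) − 80 = -384; |n| = √12800.
Distance = |-384| / √12800 = 384/√12800 ≈ 3.3941.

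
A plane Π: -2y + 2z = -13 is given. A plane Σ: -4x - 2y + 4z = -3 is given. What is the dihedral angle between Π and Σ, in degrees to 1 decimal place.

45.0

cos θ = |n₁·n₂| / (|n₁||n₂|) = |12| / (√8 · √36).
θ = arccos(0.70711) ≈ 45.0°.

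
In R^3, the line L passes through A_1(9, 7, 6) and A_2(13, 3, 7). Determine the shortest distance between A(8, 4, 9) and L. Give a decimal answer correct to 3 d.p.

A direction vector for L is A_2 − A_1 = (4, -4, 1).
Taking (9, 7, 6) on L with direction v = (4, -4, 1): w = A − (9, 7, 6) = (-1, -3, 3), and w × v = (9, 13, 16).
Distance = |w × v| / |v| = √506 / √33 ≈ 3.916.

3.916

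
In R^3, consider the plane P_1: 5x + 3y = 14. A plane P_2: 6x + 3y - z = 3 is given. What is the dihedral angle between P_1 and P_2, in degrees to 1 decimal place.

cos θ = |n₁·n₂| / (|n₁||n₂|) = |39| / (√34 · √46).
θ = arccos(0.98616) ≈ 9.5°.

9.5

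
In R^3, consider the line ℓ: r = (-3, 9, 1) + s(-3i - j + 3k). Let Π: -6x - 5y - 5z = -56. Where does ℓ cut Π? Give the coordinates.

Substitute r = (-3, 9, 1) + t(-3, -1, 3) into the plane: -32 + 8t = -56, so t = -3.
Intersection: (-3, 9, 1) + (-3)·(-3, -1, 3) = (6, 12, -8).

(6, 12, -8)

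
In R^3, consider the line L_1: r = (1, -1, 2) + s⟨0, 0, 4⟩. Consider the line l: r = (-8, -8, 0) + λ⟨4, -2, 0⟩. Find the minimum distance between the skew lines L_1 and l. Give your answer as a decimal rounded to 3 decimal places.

Common perpendicular direction n = (0, 0, 4) × (4, -2, 0) = (8, 16, 0).
With w = (-8, -8, 0) − (1, -1, 2) = (-9, -7, -2), w · n = -184.
Distance = |w · n| / |n| = |-184| / √320 ≈ 10.286.

10.286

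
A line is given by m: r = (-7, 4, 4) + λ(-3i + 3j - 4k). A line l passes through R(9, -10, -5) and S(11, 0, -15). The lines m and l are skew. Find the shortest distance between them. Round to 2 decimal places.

19.06

A direction vector for l is S − R = (2, 10, -10).
Common perpendicular direction n = (-3, 3, -4) × (2, 10, -10) = (10, -38, -36).
With w = (9, -10, -5) − (-7, 4, 4) = (16, -14, -9), w · n = 1016.
Distance = |w · n| / |n| = |1016| / √2840 ≈ 19.06.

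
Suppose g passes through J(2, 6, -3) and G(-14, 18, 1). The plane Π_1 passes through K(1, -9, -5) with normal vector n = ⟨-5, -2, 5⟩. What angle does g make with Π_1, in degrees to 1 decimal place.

A direction vector for g is G − J = (-16, 12, 4).
Π_1: n·r = n·K gives -5x - 2y + 5z = -12.
sin θ = |n·v| / (|n||v|) = |76| / (√54 · √416) = 0.50707.
θ ≈ 30.5°.

30.5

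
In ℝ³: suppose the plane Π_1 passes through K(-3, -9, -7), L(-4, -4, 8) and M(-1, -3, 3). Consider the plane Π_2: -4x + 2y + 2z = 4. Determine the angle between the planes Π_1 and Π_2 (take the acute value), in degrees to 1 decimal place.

43.8

KL = (-1, 5, 15), KM = (2, 6, 10); a normal to Π_1 is KL × KM = (-40, 40, -16).
Using K: Π_1 has equation -40x + 40y - 16z = -128.
cos θ = |n₁·n₂| / (|n₁||n₂|) = |208| / (√3456 · √24).
θ = arccos(0.72222) ≈ 43.8°.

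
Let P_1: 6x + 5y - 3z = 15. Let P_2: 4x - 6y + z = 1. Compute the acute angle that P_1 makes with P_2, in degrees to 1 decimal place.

cos θ = |n₁·n₂| / (|n₁||n₂|) = |-9| / (√70 · √53).
θ = arccos(0.14776) ≈ 81.5°.

81.5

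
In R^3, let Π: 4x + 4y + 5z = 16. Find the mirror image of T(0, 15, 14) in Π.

(-16, -1, -6)

λ = (n·T − d)/|n|² = (130 − 16)/57 = 2.
Reflection = T − 2λn = (0, 15, 14) − 4·(4, 4, 5) = (-16, -1, -6).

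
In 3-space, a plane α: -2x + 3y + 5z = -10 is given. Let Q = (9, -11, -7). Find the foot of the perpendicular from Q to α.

(5, -5, 3)

Foot = Q − λn with λ = (n·Q − d)/|n|² = (-86 − (-10))/38 = -2.
Foot = (9, -11, -7) − (-2)·(-2, 3, 5) = (5, -5, 3).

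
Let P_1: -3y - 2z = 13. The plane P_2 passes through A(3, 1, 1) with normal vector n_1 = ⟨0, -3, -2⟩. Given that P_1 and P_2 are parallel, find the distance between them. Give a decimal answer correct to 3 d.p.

P_2: n_1·r = n_1·A gives -3y - 2z = -5.
Same normal n = (0, -3, -2) with |n| = √13; distance = |13 − (-5)| / |n| = 18/√13 ≈ 4.992.

4.992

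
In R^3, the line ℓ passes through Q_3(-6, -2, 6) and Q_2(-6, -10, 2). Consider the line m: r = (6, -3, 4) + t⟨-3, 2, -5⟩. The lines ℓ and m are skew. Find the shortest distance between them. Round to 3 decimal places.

11.129

A direction vector for ℓ is Q_2 − Q_3 = (0, -8, -4).
Common perpendicular direction n = (0, -8, -4) × (-3, 2, -5) = (48, 12, -24).
With w = (6, -3, 4) − (-6, -2, 6) = (12, -1, -2), w · n = 612.
Distance = |w · n| / |n| = |612| / √3024 ≈ 11.129.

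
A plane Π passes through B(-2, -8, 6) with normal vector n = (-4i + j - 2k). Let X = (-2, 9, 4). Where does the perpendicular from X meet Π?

(2, 8, 6)

Π: n·r = n·B gives -4x + y - 2z = -12.
Foot = X − λn with λ = (n·X − d)/|n|² = (9 − (-12))/21 = 1.
Foot = (-2, 9, 4) − 1·(-4, 1, -2) = (2, 8, 6).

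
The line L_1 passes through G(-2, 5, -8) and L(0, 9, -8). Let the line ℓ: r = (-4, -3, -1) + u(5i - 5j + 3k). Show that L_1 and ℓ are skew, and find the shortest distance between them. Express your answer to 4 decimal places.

5.6598

A direction vector for L_1 is L − G = (2, 4, 0).
Common perpendicular direction n = (2, 4, 0) × (5, -5, 3) = (12, -6, -30).
With w = (-4, -3, -1) − (-2, 5, -8) = (-2, -8, 7), w · n = -186.
Since n ≠ 0 the lines are not parallel, and w · n = -186 ≠ 0 so they do not intersect; hence they are skew.
Distance = |w · n| / |n| = |-186| / √1080 ≈ 5.6598.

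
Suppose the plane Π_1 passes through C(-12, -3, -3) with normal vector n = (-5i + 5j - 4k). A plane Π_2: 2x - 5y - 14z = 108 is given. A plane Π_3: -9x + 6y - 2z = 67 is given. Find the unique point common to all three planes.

Π_1: n·r = n·C gives -5x + 5y - 4z = 57.
Solving the 3×3 linear system -5x + 5y - 4z = 57, 2x - 5y - 14z = 108, -9x + 6y - 2z = 67 (e.g. by elimination or Cramer's rule, determinant = 312) gives (-7, -2, -8).

(-7, -2, -8)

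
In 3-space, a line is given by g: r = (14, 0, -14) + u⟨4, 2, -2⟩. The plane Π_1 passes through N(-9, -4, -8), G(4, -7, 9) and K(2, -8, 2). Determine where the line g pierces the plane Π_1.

NG = (13, -3, 17), NK = (11, -4, 10); a normal to Π_1 is NG × NK = (38, 57, -19).
Using N: Π_1 has equation 38x + 57y - 19z = -418.
Substitute r = (14, 0, -14) + t(4, 2, -2) into the plane: 798 + 304t = -418, so t = -4.
Intersection: (14, 0, -14) + (-4)·(4, 2, -2) = (-2, -8, -6).

(-2, -8, -6)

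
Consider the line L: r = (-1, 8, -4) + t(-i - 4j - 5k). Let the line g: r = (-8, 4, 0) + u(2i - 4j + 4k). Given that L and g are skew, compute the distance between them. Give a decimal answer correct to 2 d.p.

Common perpendicular direction n = (-1, -4, -5) × (2, -4, 4) = (-36, -6, 12).
With w = (-8, 4, 0) − (-1, 8, -4) = (-7, -4, 4), w · n = 324.
Distance = |w · n| / |n| = |324| / √1476 ≈ 8.43.

8.43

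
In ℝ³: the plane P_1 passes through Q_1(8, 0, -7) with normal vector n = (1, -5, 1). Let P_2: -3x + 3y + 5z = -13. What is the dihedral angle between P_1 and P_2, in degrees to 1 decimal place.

P_1: n·r = n·Q_1 gives x - 5y + z = 1.
cos θ = |n₁·n₂| / (|n₁||n₂|) = |-13| / (√27 · √43).
θ = arccos(0.38153) ≈ 67.6°.

67.6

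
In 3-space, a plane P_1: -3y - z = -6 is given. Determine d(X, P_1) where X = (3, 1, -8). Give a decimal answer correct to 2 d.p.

n·X − d = (0)·(3) + (-3)·(1) + (-1)·(-8) − (-6) = 11; |n| = √10.
Distance = |11| / √10 = 11/√10 ≈ 3.48.

3.48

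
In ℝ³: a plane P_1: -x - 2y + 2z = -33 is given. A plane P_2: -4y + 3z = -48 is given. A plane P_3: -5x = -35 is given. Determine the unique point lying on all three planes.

Solving the 3×3 linear system -x - 2y + 2z = -33, -4y + 3z = -48, -5x = -35 (e.g. by elimination or Cramer's rule, determinant = -10) gives (7, 9, -4).

(7, 9, -4)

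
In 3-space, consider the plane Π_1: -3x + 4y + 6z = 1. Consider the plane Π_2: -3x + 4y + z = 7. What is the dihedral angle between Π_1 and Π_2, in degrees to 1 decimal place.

38.9

cos θ = |n₁·n₂| / (|n₁||n₂|) = |31| / (√61 · √26).
θ = arccos(0.77841) ≈ 38.9°.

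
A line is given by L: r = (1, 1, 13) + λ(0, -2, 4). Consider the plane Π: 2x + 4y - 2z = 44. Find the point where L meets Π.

Substitute r = (1, 1, 13) + t(0, -2, 4) into the plane: -20 + (-16)t = 44, so t = -4.
Intersection: (1, 1, 13) + (-4)·(0, -2, 4) = (1, 9, -3).

(1, 9, -3)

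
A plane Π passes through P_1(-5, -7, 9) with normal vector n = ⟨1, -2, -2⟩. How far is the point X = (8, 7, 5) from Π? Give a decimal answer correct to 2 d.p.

Π: n·r = n·P_1 gives x - 2y - 2z = -9.
n·X − d = (1)·(8) + (-2)·(7) + (-2)·(5) − (-9) = -7; |n| = √9.
Distance = |-7| / √9 = 7/√9 ≈ 2.33.

2.33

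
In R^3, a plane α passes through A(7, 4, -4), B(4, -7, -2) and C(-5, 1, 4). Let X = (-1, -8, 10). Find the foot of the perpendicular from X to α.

AB = (-3, -11, 2), AC = (-12, -3, 8); a normal to α is AB × AC = (-82, 0, -123).
Using A: α has equation -82x - 123z = -82.
Foot = X − λn with λ = (n·X − d)/|n|² = (-1148 − (-82))/21853 = -2/41.
Foot = (-1, -8, 10) − (-2/41)·(-82, 0, -123) = (-5, -8, 4).

(-5, -8, 4)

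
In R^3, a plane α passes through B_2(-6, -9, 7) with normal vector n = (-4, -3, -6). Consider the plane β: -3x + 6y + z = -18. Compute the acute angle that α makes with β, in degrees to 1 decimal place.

α: n·r = n·B_2 gives -4x - 3y - 6z = 9.
cos θ = |n₁·n₂| / (|n₁||n₂|) = |-12| / (√61 · √46).
θ = arccos(0.22654) ≈ 76.9°.

76.9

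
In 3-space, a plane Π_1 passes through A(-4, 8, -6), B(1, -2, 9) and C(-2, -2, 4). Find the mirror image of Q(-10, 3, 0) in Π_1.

AB = (5, -10, 15), AC = (2, -10, 10); a normal to Π_1 is AB × AC = (50, -20, -30).
Using A: Π_1 has equation 50x - 20y - 30z = -180.
λ = (n·Q − d)/|n|² = (-560 − (-180))/3800 = -1/10.
Reflection = Q − 2λn = (-10, 3, 0) − (-1/5)·(50, -20, -30) = (0, -1, -6).

(0, -1, -6)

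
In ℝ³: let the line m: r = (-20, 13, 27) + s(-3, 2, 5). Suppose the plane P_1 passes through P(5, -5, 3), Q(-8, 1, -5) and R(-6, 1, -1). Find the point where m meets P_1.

PQ = (-13, 6, -8), PR = (-11, 6, -4); a normal to P_1 is PQ × PR = (24, 36, -12).
Using P: P_1 has equation 24x + 36y - 12z = -96.
Substitute r = (-20, 13, 27) + t(-3, 2, 5) into the plane: -336 + (-60)t = -96, so t = -4.
Intersection: (-20, 13, 27) + (-4)·(-3, 2, 5) = (-8, 5, 7).

(-8, 5, 7)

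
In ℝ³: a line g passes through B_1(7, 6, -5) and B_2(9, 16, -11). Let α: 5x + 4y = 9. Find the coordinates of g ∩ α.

A direction vector for g is B_2 − B_1 = (2, 10, -6).
Substitute r = (7, 6, -5) + t(2, 10, -6) into the plane: 59 + 50t = 9, so t = -1.
Intersection: (7, 6, -5) + (-1)·(2, 10, -6) = (5, -4, 1).

(5, -4, 1)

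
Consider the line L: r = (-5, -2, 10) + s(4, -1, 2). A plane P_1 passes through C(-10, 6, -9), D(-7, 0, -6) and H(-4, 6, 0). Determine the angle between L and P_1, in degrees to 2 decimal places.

26.72

CD = (3, -6, 3), CH = (6, 0, 9); a normal to P_1 is CD × CH = (-54, -9, 36).
Using C: P_1 has equation -54x - 9y + 36z = 162.
sin θ = |n·v| / (|n||v|) = |-135| / (√4293 · √21) = 0.44962.
θ ≈ 26.72°.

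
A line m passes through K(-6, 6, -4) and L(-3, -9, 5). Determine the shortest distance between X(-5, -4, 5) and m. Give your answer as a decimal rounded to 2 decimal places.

2.86

A direction vector for m is L − K = (3, -15, 9).
Taking (-6, 6, -4) on m with direction v = (3, -15, 9): w = X − (-6, 6, -4) = (1, -10, 9), and w × v = (45, 18, 15).
Distance = |w × v| / |v| = √2574 / √315 ≈ 2.86.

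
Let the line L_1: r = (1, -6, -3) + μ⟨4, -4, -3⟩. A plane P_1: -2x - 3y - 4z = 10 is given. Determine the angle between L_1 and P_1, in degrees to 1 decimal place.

sin θ = |n·v| / (|n||v|) = |16| / (√29 · √41) = 0.46401.
θ ≈ 27.6°.

27.6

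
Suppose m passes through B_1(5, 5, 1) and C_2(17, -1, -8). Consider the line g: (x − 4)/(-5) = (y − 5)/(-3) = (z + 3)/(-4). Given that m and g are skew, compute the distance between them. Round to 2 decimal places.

2.34

A direction vector for m is C_2 − B_1 = (12, -6, -9).
g has direction (-5, -3, -4) through (4, 5, -3).
Common perpendicular direction n = (12, -6, -9) × (-5, -3, -4) = (-3, 93, -66).
With w = (4, 5, -3) − (5, 5, 1) = (-1, 0, -4), w · n = 267.
Distance = |w · n| / |n| = |267| / √13014 ≈ 2.34.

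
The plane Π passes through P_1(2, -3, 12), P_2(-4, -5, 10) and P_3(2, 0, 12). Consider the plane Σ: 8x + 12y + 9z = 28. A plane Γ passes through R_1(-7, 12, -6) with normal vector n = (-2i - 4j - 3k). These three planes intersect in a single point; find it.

(-10, 3, 8)

P_1P_2 = (-6, -2, -2), P_1P_3 = (0, 3, 0); a normal to Π is P_1P_2 × P_1P_3 = (6, 0, -18).
Using P_1: Π has equation 6x - 18z = -204.
Γ: n·r = n·R_1 gives -2x - 4y - 3z = -16.
Solving the 3×3 linear system 6x - 18z = -204, 8x + 12y + 9z = 28, -2x - 4y - 3z = -16 (e.g. by elimination or Cramer's rule, determinant = 144) gives (-10, 3, 8).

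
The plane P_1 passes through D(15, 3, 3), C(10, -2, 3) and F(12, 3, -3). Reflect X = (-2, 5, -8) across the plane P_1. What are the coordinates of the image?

DC = (-5, -5, 0), DF = (-3, 0, -6); a normal to P_1 is DC × DF = (30, -30, -15).
Using D: P_1 has equation 30x - 30y - 15z = 315.
λ = (n·X − d)/|n|² = (-90 − 315)/2025 = -1/5.
Reflection = X − 2λn = (-2, 5, -8) − (-2/5)·(30, -30, -15) = (10, -7, -14).

(10, -7, -14)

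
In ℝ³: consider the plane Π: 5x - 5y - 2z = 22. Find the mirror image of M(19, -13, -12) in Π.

(-11, 17, 0)

λ = (n·M − d)/|n|² = (184 − 22)/54 = 3.
Reflection = M − 2λn = (19, -13, -12) − 6·(5, -5, -2) = (-11, 17, 0).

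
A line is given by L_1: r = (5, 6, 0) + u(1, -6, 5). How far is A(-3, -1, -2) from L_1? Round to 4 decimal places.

10.3783

Taking (5, 6, 0) on L_1 with direction v = (1, -6, 5): w = A − (5, 6, 0) = (-8, -7, -2), and w × v = (-47, 38, 55).
Distance = |w × v| / |v| = √6678 / √62 ≈ 10.3783.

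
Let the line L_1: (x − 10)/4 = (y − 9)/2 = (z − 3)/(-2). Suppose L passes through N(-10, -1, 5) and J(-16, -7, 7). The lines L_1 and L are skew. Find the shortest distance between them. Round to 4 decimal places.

L_1 has direction (4, 2, -2) through (10, 9, 3).
A direction vector for L is J − N = (-6, -6, 2).
Common perpendicular direction n = (4, 2, -2) × (-6, -6, 2) = (-8, 4, -12).
With w = (-10, -1, 5) − (10, 9, 3) = (-20, -10, 2), w · n = 96.
Distance = |w · n| / |n| = |96| / √224 ≈ 6.4143.

6.4143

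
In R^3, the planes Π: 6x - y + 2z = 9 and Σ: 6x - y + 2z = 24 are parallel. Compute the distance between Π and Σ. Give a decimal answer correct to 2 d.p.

2.34

Same normal n = (6, -1, 2) with |n| = √41; distance = |9 − 24| / |n| = 15/√41 ≈ 2.34.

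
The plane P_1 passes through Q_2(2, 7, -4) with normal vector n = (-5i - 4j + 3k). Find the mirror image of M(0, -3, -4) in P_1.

P_1: n·r = n·Q_2 gives -5x - 4y + 3z = -50.
λ = (n·M − d)/|n|² = (0 − (-50))/50 = 1.
Reflection = M − 2λn = (0, -3, -4) − 2·(-5, -4, 3) = (10, 5, -10).

(10, 5, -10)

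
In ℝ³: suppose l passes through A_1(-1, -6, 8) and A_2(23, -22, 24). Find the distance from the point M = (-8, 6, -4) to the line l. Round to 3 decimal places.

A direction vector for l is A_2 − A_1 = (24, -16, 16).
Taking (-1, -6, 8) on l with direction v = (24, -16, 16): w = M − (-1, -6, 8) = (-7, 12, -12), and w × v = (0, -176, -176).
Distance = |w × v| / |v| = √61952 / √1088 ≈ 7.546.

7.546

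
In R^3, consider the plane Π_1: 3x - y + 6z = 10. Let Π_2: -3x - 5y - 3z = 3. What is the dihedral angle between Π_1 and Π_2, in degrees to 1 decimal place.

cos θ = |n₁·n₂| / (|n₁||n₂|) = |-22| / (√46 · √43).
θ = arccos(0.49466) ≈ 60.4°.

60.4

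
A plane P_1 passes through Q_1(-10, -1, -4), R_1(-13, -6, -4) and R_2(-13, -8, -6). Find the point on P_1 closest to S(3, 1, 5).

Q_1R_1 = (-3, -5, 0), Q_1R_2 = (-3, -7, -2); a normal to P_1 is Q_1R_1 × Q_1R_2 = (10, -6, 6).
Using Q_1: P_1 has equation 10x - 6y + 6z = -118.
Foot = S − λn with λ = (n·S − d)/|n|² = (54 − (-118))/172 = 1.
Foot = (3, 1, 5) − 1·(10, -6, 6) = (-7, 7, -1).

(-7, 7, -1)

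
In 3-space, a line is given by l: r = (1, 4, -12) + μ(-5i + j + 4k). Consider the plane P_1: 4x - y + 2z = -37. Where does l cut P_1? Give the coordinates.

(-4, 5, -8)

Substitute r = (1, 4, -12) + t(-5, 1, 4) into the plane: -24 + (-13)t = -37, so t = 1.
Intersection: (1, 4, -12) + 1·(-5, 1, 4) = (-4, 5, -8).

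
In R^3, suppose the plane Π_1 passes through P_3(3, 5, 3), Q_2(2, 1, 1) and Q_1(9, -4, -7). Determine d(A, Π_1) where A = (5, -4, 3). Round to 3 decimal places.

5.336

P_3Q_2 = (-1, -4, -2), P_3Q_1 = (6, -9, -10); a normal to Π_1 is P_3Q_2 × P_3Q_1 = (22, -22, 33).
Using P_3: Π_1 has equation 22x - 22y + 33z = 55.
n·A − d = (22)·(5) + (-22)·(-4) + (33)·(3) − 55 = 242; |n| = √2057.
Distance = |242| / √2057 = 242/√2057 ≈ 5.336.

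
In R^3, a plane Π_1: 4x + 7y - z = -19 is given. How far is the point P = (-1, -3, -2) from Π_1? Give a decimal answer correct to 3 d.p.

n·P − d = (4)·(-1) + (7)·(-3) + (-1)·(-2) − (-19) = -4; |n| = √66.
Distance = |-4| / √66 = 4/√66 ≈ 0.492.

0.492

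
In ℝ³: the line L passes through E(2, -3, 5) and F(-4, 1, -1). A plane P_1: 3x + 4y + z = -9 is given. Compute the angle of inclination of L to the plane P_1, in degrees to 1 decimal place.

9.6

A direction vector for L is F − E = (-6, 4, -6).
sin θ = |n·v| / (|n||v|) = |-8| / (√26 · √88) = 0.16725.
θ ≈ 9.6°.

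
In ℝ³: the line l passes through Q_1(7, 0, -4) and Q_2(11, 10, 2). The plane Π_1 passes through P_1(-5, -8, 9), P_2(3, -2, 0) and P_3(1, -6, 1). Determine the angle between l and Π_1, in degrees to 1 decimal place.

A direction vector for l is Q_2 − Q_1 = (4, 10, 6).
P_1P_2 = (8, 6, -9), P_1P_3 = (6, 2, -8); a normal to Π_1 is P_1P_2 × P_1P_3 = (-30, 10, -20).
Using P_1: Π_1 has equation -30x + 10y - 20z = -110.
sin θ = |n·v| / (|n||v|) = |-140| / (√1400 · √152) = 0.30349.
θ ≈ 17.7°.

17.7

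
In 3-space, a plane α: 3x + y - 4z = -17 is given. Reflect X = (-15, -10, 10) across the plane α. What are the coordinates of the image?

λ = (n·X − d)/|n|² = (-95 − (-17))/26 = -3.
Reflection = X − 2λn = (-15, -10, 10) − (-6)·(3, 1, -4) = (3, -4, -14).

(3, -4, -14)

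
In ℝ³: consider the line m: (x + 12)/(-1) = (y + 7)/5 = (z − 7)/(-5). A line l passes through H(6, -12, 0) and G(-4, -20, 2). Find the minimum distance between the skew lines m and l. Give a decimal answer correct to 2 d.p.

14.45

m has direction (-1, 5, -5) through (-12, -7, 7).
A direction vector for l is G − H = (-10, -8, 2).
Common perpendicular direction n = (-1, 5, -5) × (-10, -8, 2) = (-30, 52, 58).
With w = (6, -12, 0) − (-12, -7, 7) = (18, -5, -7), w · n = -1206.
Distance = |w · n| / |n| = |-1206| / √6968 ≈ 14.45.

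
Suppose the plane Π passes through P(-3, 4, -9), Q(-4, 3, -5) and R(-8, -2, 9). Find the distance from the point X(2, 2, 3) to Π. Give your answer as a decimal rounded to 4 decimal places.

7.1840

PQ = (-1, -1, 4), PR = (-5, -6, 18); a normal to Π is PQ × PR = (6, -2, 1).
Using P: Π has equation 6x - 2y + z = -35.
n·X − d = (6)·(2) + (-2)·(2) + (1)·(3) − (-35) = 46; |n| = √41.
Distance = |46| / √41 = 46/√41 ≈ 7.1840.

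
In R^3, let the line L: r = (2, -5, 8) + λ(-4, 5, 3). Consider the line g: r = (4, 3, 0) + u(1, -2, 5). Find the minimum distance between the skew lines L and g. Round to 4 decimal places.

Common perpendicular direction n = (-4, 5, 3) × (1, -2, 5) = (31, 23, 3).
With w = (4, 3, 0) − (2, -5, 8) = (2, 8, -8), w · n = 222.
Distance = |w · n| / |n| = |222| / √1499 ≈ 5.7339.

5.7339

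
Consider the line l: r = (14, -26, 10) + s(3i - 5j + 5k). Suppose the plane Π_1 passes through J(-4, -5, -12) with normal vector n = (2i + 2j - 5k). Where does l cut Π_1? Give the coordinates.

(2, -6, -10)

Π_1: n·r = n·J gives 2x + 2y - 5z = 42.
Substitute r = (14, -26, 10) + t(3, -5, 5) into the plane: -74 + (-29)t = 42, so t = -4.
Intersection: (14, -26, 10) + (-4)·(3, -5, 5) = (2, -6, -10).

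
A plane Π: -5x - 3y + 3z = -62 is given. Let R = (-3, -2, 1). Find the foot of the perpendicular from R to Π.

(7, 4, -5)

Foot = R − λn with λ = (n·R − d)/|n|² = (24 − (-62))/43 = 2.
Foot = (-3, -2, 1) − 2·(-5, -3, 3) = (7, 4, -5).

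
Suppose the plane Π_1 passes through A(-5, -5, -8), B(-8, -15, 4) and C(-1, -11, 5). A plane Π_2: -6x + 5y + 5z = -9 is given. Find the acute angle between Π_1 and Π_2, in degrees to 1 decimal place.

AB = (-3, -10, 12), AC = (4, -6, 13); a normal to Π_1 is AB × AC = (-58, 87, 58).
Using A: Π_1 has equation -58x + 87y + 58z = -609.
cos θ = |n₁·n₂| / (|n₁||n₂|) = |1073| / (√14297 · √86).
θ = arccos(0.96767) ≈ 14.6°.

14.6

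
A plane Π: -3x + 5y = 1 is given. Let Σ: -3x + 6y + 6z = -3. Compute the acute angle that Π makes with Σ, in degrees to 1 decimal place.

cos θ = |n₁·n₂| / (|n₁||n₂|) = |39| / (√34 · √81).
θ = arccos(0.74316) ≈ 42.0°.

42.0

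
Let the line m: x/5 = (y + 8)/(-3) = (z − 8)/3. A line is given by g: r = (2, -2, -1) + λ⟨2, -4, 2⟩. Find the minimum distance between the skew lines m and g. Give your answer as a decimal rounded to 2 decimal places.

m has direction (5, -3, 3) through (0, -8, 8).
Common perpendicular direction n = (5, -3, 3) × (2, -4, 2) = (6, -4, -14).
With w = (2, -2, -1) − (0, -8, 8) = (2, 6, -9), w · n = 114.
Distance = |w · n| / |n| = |114| / √248 ≈ 7.24.

7.24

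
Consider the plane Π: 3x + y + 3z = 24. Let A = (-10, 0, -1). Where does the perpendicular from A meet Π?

(-1, 3, 8)

Foot = A − λn with λ = (n·A − d)/|n|² = (-33 − 24)/19 = -3.
Foot = (-10, 0, -1) − (-3)·(3, 1, 3) = (-1, 3, 8).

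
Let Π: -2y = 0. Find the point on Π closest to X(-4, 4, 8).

(-4, 0, 8)

Foot = X − λn with λ = (n·X − d)/|n|² = (-8 − 0)/4 = -2.
Foot = (-4, 4, 8) − (-2)·(0, -2, 0) = (-4, 0, 8).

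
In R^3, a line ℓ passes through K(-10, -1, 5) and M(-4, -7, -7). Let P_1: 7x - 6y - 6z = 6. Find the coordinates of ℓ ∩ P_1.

A direction vector for ℓ is M − K = (6, -6, -12).
Substitute r = (-10, -1, 5) + t(6, -6, -12) into the plane: -94 + 150t = 6, so t = 2/3.
Intersection: (-10, -1, 5) + (2/3)·(6, -6, -12) = (-6, -5, -3).

(-6, -5, -3)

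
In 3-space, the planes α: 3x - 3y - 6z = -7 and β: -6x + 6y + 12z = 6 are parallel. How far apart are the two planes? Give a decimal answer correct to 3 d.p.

0.544

Rescale β by 1/(-2): 3x - 3y - 6z = -3. Then distance = |-7 − (-3)| / √54 ≈ 0.544.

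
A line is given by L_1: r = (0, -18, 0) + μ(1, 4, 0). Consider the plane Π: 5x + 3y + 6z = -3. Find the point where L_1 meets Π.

Substitute r = (0, -18, 0) + t(1, 4, 0) into the plane: -54 + 17t = -3, so t = 3.
Intersection: (0, -18, 0) + 3·(1, 4, 0) = (3, -6, 0).

(3, -6, 0)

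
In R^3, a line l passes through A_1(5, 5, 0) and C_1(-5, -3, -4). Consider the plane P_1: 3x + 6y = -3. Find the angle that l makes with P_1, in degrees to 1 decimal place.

60.1

A direction vector for l is C_1 − A_1 = (-10, -8, -4).
sin θ = |n·v| / (|n||v|) = |-78| / (√45 · √180) = 0.86667.
θ ≈ 60.1°.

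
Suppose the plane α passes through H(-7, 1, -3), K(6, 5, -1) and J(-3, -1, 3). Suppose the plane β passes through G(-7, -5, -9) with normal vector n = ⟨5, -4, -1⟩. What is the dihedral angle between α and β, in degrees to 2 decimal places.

HK = (13, 4, 2), HJ = (4, -2, 6); a normal to α is HK × HJ = (28, -70, -42).
Using H: α has equation 28x - 70y - 42z = -140.
β: n·r = n·G gives 5x - 4y - z = -6.
cos θ = |n₁·n₂| / (|n₁||n₂|) = |462| / (√7448 · √42).
θ = arccos(0.82603) ≈ 34.31°.

34.31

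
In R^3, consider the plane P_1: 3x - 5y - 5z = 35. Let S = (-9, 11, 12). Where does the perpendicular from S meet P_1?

(0, -4, -3)

Foot = S − λn with λ = (n·S − d)/|n|² = (-142 − 35)/59 = -3.
Foot = (-9, 11, 12) − (-3)·(3, -5, -5) = (0, -4, -3).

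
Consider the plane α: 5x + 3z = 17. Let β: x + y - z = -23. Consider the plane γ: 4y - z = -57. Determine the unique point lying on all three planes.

Solving the 3×3 linear system 5x + 3z = 17, x + y - z = -23, 4y - z = -57 (e.g. by elimination or Cramer's rule, determinant = 27) gives (-2, -12, 9).

(-2, -12, 9)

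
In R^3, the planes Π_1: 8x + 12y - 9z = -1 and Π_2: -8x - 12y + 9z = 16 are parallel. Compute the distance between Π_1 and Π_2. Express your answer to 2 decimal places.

0.88

Rescale Π_2 by 1/(-1): 8x + 12y - 9z = -16. Then distance = |-1 − (-16)| / √289 ≈ 0.88.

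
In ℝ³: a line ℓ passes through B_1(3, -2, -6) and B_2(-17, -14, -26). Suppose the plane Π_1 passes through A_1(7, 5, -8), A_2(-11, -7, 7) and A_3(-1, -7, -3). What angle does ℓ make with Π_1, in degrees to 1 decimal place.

A direction vector for ℓ is B_2 − B_1 = (-20, -12, -20).
A_1A_2 = (-18, -12, 15), A_1A_3 = (-8, -12, 5); a normal to Π_1 is A_1A_2 × A_1A_3 = (120, -30, 120).
Using A_1: Π_1 has equation 120x - 30y + 120z = -270.
sin θ = |n·v| / (|n||v|) = |-4440| / (√29700 · √944) = 0.83853.
θ ≈ 57.0°.

57.0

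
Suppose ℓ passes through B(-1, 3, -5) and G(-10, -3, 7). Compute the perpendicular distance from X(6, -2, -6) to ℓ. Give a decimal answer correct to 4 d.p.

A direction vector for ℓ is G − B = (-9, -6, 12).
Taking (-1, 3, -5) on ℓ with direction v = (-9, -6, 12): w = X − (-1, 3, -5) = (7, -5, -1), and w × v = (-66, -75, -87).
Distance = |w × v| / |v| = √17550 / √261 ≈ 8.2001.

8.2001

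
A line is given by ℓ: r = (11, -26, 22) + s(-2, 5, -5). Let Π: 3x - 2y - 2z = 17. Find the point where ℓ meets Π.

Substitute r = (11, -26, 22) + t(-2, 5, -5) into the plane: 41 + (-6)t = 17, so t = 4.
Intersection: (11, -26, 22) + 4·(-2, 5, -5) = (3, -6, 2).

(3, -6, 2)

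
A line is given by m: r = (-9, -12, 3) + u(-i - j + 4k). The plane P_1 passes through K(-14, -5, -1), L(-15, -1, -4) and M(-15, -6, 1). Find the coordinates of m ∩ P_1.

(-8, -11, -1)

KL = (-1, 4, -3), KM = (-1, -1, 2); a normal to P_1 is KL × KM = (5, 5, 5).
Using K: P_1 has equation 5x + 5y + 5z = -100.
Substitute r = (-9, -12, 3) + t(-1, -1, 4) into the plane: -90 + 10t = -100, so t = -1.
Intersection: (-9, -12, 3) + (-1)·(-1, -1, 4) = (-8, -11, -1).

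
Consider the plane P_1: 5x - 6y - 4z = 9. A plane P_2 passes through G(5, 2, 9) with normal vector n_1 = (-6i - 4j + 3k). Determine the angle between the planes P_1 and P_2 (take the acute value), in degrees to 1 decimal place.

74.8

P_2: n_1·r = n_1·G gives -6x - 4y + 3z = -11.
cos θ = |n₁·n₂| / (|n₁||n₂|) = |-18| / (√77 · √61).
θ = arccos(0.26264) ≈ 74.8°.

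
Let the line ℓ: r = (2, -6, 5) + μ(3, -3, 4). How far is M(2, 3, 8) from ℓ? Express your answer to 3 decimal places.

9.131

Taking (2, -6, 5) on ℓ with direction v = (3, -3, 4): w = M − (2, -6, 5) = (0, 9, 3), and w × v = (45, 9, -27).
Distance = |w × v| / |v| = √2835 / √34 ≈ 9.131.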